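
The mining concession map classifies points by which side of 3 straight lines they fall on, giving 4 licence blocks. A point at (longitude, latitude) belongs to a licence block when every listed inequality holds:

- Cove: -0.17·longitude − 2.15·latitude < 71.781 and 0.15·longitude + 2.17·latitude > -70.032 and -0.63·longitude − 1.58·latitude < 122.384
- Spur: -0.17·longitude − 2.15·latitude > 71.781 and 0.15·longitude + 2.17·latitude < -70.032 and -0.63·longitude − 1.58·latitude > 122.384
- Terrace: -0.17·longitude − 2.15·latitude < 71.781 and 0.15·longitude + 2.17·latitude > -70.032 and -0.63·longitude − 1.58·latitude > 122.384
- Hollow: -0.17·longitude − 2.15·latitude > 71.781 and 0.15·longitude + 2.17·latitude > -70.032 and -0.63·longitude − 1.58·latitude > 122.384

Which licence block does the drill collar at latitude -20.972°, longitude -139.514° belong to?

-0.17·-139.514 − 2.15·-20.972 = 68.807, which is < 71.781
0.15·-139.514 + 2.17·-20.972 = -66.436, which is > -70.032
-0.63·-139.514 − 1.58·-20.972 = 121.030, which is < 122.384
This sign pattern matches Cove.

Cove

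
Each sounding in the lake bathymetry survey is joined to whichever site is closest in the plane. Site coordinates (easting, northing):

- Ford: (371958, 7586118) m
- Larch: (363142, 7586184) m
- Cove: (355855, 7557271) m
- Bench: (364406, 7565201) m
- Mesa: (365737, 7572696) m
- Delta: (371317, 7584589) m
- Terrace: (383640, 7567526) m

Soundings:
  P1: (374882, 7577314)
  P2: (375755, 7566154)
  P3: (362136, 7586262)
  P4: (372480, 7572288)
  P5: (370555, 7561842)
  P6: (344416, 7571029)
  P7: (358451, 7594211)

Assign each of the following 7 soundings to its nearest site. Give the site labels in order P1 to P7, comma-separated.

Delta, Terrace, Larch, Mesa, Bench, Cove, Larch

P1 → Delta (d²=65634850.00)
P2 → Terrace (d²=64055609.00)
P3 → Larch (d²=1018120.00)
P4 → Mesa (d²=45634513.00)
P5 → Bench (d²=49093082.00)
P6 → Cove (d²=320133285.00)
P7 → Larch (d²=86438210.00)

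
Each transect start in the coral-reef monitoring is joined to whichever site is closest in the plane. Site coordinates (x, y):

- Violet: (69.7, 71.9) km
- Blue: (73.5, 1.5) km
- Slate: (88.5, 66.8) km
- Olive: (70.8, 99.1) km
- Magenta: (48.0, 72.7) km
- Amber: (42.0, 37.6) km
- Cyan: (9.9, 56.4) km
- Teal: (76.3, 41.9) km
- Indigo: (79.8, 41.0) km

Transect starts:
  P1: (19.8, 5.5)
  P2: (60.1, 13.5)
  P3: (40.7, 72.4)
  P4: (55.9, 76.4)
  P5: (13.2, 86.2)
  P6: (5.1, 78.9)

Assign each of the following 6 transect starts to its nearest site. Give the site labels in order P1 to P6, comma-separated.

P1 → Amber (d²=1523.25)
P2 → Blue (d²=323.56)
P3 → Magenta (d²=53.38)
P4 → Magenta (d²=76.10)
P5 → Cyan (d²=898.93)
P6 → Cyan (d²=529.29)

Amber, Blue, Magenta, Magenta, Cyan, Cyan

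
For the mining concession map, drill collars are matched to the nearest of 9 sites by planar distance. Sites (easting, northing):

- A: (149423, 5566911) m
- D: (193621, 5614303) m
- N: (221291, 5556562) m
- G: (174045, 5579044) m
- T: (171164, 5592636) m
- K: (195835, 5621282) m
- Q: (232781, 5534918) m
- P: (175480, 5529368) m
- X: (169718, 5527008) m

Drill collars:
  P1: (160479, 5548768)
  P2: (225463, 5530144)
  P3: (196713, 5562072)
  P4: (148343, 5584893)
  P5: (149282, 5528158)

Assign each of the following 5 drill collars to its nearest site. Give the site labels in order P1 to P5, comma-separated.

A, Q, N, A, X

P1 → A (d²=451403585.00)
P2 → Q (d²=76344200.00)
P3 → N (d²=634438184.00)
P4 → A (d²=324518724.00)
P5 → X (d²=418952596.00)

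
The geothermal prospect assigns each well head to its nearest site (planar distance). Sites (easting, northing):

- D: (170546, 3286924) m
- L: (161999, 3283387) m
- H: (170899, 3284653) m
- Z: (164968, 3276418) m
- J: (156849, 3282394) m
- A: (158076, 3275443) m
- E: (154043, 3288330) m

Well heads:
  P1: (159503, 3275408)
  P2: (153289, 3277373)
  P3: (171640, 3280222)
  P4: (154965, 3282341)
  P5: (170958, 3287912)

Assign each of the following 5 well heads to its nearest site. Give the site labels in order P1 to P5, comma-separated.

P1 → A (d²=2037554.00)
P2 → A (d²=26640269.00)
P3 → H (d²=20182842.00)
P4 → J (d²=3552265.00)
P5 → D (d²=1145888.00)

A, A, H, J, D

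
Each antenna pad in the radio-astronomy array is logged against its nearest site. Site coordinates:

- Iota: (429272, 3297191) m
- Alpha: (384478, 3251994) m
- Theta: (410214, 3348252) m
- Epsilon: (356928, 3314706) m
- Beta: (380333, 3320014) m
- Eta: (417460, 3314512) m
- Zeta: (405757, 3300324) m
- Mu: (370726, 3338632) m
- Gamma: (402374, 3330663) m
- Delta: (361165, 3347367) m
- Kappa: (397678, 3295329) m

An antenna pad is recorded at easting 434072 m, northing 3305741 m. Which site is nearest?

Squared distances to each site:
Iota: 96142500.000; Alpha: 5348304845.000; Theta: 2376389285.000; Epsilon: 6031567961.000; Beta: 3091598650.000; Eta: 352888985.000; Zeta: 831083114.000; Mu: 5094533597.000; Gamma: 1625869288.000; Delta: 7048154525.000; Kappa: 1432932980.000.
Minimum at Iota.

Iota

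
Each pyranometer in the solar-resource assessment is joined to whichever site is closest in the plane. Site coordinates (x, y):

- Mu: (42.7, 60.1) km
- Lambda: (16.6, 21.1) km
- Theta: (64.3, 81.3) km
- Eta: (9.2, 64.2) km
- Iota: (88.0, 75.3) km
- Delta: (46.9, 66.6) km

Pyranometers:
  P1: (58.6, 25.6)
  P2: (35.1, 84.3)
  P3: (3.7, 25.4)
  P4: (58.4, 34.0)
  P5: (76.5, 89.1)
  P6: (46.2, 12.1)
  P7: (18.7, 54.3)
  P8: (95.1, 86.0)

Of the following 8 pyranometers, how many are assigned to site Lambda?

P1 → Mu
P2 → Delta
P3 → Lambda
P4 → Mu
P5 → Theta
P6 → Lambda
P7 → Eta
P8 → Iota
2 of the 8 go to Lambda.

2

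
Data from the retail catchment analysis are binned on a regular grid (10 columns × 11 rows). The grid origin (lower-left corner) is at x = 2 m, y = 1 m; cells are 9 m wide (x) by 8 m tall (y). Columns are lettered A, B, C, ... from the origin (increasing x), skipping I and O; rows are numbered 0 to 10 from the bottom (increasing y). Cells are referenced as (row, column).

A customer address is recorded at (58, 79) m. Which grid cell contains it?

(9, G)

Column index: ⌊(58 − 2) / 9⌋ = ⌊6.222⌋ = 6 → column G
Row offset from origin: ⌊(79 − 1) / 8⌋ = ⌊9.750⌋ = 9 → row 9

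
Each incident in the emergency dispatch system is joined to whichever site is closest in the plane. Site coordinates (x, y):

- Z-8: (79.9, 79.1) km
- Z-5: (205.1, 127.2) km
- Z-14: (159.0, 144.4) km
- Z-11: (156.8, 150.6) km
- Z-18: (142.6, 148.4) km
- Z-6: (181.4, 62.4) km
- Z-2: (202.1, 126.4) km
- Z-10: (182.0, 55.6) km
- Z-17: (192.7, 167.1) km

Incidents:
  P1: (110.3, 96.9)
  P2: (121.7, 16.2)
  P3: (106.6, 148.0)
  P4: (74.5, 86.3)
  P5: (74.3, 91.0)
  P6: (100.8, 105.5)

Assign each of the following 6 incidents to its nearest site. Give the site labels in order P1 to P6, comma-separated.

Z-8, Z-10, Z-18, Z-8, Z-8, Z-8

P1 → Z-8 (d²=1241.00)
P2 → Z-10 (d²=5188.45)
P3 → Z-18 (d²=1296.16)
P4 → Z-8 (d²=81.00)
P5 → Z-8 (d²=172.97)
P6 → Z-8 (d²=1133.77)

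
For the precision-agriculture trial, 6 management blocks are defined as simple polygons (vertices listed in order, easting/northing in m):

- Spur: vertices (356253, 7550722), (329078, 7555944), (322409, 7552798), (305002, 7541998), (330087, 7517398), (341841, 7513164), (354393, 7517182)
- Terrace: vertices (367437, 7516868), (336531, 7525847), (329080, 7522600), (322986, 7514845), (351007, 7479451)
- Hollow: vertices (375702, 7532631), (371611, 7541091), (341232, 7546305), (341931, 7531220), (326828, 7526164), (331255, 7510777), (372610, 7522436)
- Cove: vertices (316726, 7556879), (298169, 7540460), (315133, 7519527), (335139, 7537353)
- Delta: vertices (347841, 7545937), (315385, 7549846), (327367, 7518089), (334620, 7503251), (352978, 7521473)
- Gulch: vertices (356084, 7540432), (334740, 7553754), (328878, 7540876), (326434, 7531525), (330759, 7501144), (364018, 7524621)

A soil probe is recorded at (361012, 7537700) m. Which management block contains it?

Hollow

Cast a ray rightward from (361012, 7537700). For each polygon, the edges (by vertex number in listed order) whose endpoints lie on opposite sides of northing = 7537700, where each meets that height, and whether that is right or left of the point:
Spur: 4–5 at easting≈309384.7 (left), 7–1 at easting≈355530.8 (left) → 0 crossings.
Terrace: no edge straddles that height → 0 crossings.
Hollow: 1–2 at easting≈373250.8 (right), 3–4 at easting≈341630.7 (left) → 1 crossing.
Cove: 2–3 at easting≈300405.7 (left), 4–1 at easting≈334811.8 (left) → 0 crossings.
Delta: 2–3 at easting≈319967.7 (left), 5–1 at easting≈349570.6 (left) → 0 crossings.
Gulch: 3–4 at easting≈328047.9 (left), 6–1 at easting≈357454.9 (left) → 0 crossings.
Only Hollow has an odd count, so the point is inside Hollow.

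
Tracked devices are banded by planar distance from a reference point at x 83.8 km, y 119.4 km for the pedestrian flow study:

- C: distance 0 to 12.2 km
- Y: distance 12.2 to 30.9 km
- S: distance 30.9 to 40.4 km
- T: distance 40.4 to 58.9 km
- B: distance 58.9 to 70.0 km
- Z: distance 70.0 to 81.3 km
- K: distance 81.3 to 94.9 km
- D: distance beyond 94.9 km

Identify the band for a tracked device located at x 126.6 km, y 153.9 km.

T

Distance = √((126.6−83.8)² + (153.9−119.4)²) = √(1831.840 + 1190.250) = 54.974 km.
40.4 ≤ 54.974 < 58.9 → T.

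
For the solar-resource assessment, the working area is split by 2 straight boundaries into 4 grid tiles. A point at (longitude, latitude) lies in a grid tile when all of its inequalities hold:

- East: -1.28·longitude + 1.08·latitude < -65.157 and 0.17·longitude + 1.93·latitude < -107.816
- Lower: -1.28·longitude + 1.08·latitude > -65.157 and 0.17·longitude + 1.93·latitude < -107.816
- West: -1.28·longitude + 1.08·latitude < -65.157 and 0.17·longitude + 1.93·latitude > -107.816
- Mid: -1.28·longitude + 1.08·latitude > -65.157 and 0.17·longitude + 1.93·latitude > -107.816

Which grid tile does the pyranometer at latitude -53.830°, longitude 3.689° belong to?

-1.28·3.689 + 1.08·-53.830 = -62.858, which is > -65.157
0.17·3.689 + 1.93·-53.830 = -103.265, which is > -107.816
This sign pattern matches Mid.

Mid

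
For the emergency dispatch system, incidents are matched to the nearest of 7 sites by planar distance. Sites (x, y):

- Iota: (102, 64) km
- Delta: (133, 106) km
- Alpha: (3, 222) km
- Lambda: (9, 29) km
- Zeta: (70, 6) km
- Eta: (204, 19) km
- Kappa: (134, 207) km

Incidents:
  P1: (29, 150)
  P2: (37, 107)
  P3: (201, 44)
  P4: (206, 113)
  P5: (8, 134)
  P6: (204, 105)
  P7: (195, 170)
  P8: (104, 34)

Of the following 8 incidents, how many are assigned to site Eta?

1

P1 → Alpha
P2 → Iota
P3 → Eta
P4 → Delta
P5 → Alpha
P6 → Delta
P7 → Kappa
P8 → Iota
1 of the 8 goes to Eta.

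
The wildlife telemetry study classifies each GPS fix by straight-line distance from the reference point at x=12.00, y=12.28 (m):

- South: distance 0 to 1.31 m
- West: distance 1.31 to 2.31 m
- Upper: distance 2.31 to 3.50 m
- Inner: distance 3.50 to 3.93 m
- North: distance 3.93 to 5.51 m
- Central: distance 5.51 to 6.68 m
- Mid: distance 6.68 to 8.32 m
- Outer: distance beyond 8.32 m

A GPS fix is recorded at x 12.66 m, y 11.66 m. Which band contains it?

South

Distance = √((12.66−12.00)² + (11.66−12.28)²) = √(0.436 + 0.384) = 0.906 m.
0 ≤ 0.906 < 1.31 → South.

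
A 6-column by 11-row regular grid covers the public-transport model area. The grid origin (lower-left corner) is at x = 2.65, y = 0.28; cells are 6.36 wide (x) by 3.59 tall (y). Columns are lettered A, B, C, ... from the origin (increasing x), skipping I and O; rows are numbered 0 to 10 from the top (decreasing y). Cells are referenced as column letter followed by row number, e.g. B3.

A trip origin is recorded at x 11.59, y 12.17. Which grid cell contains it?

Column index: ⌊(11.59 − 2.65) / 6.36⌋ = ⌊1.406⌋ = 1 → column B
Row offset from origin: ⌊(12.17 − 0.28) / 3.59⌋ = ⌊3.312⌋ = 3 → row 7 (counted from top)

B7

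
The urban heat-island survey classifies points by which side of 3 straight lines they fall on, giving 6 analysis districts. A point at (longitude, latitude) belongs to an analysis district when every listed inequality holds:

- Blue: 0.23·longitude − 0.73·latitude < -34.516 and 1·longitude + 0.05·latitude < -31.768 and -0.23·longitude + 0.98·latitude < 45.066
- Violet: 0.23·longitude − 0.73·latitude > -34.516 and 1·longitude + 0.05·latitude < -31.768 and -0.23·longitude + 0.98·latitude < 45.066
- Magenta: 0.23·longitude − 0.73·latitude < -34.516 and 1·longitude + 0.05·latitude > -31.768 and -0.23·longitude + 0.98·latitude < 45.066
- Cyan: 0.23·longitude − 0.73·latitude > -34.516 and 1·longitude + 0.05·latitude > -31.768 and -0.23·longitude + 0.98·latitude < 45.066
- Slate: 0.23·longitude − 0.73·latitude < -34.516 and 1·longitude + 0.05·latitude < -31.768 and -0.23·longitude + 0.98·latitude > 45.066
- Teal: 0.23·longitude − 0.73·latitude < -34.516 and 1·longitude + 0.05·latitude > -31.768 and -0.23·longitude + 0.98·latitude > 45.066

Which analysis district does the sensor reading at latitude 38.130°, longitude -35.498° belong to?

0.23·-35.498 − 0.73·38.130 = -35.999, which is < -34.516
1·-35.498 + 0.05·38.130 = -33.591, which is < -31.768
-0.23·-35.498 + 0.98·38.130 = 45.532, which is > 45.066
This sign pattern matches Slate.

Slate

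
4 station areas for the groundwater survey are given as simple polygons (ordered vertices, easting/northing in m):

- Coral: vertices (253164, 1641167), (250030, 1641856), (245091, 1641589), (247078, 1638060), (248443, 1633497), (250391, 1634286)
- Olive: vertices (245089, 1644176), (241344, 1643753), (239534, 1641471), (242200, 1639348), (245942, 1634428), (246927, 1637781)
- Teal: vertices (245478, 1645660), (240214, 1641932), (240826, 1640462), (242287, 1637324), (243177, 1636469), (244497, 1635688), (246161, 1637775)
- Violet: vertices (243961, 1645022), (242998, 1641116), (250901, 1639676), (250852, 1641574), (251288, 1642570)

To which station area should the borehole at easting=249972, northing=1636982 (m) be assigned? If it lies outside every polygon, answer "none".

Cast a ray rightward from (249972, 1636982). For each polygon, the edges (by vertex number in listed order) whose endpoints lie on opposite sides of northing = 1636982, where each meets that height, and whether that is right or left of the point:
Coral: 4–5 at easting≈247400.5 (left), 6–1 at easting≈251477.5 (right) → 1 crossing.
Olive: 4–5 at easting≈243999.5 (left), 5–6 at easting≈246692.3 (left) → 0 crossings.
Teal: 4–5 at easting≈242643.0 (left), 6–7 at easting≈245528.7 (left) → 0 crossings.
Violet: no edge straddles that height → 0 crossings.
Only Coral has an odd count, so the point is inside Coral.

Coral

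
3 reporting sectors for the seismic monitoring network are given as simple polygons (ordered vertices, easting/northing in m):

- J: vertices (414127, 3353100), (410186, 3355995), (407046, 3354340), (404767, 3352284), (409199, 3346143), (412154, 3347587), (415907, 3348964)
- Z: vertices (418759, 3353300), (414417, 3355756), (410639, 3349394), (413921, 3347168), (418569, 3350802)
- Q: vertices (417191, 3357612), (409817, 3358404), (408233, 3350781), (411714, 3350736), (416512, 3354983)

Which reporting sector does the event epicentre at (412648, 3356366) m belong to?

Cast a ray rightward from (412648, 3356366). For each polygon, the edges (by vertex number in listed order) whose endpoints lie on opposite sides of northing = 3356366, where each meets that height, and whether that is right or left of the point:
J: no edge straddles that height → 0 crossings.
Z: no edge straddles that height → 0 crossings.
Q: 2–3 at easting≈409393.5 (left), 5–1 at easting≈416869.2 (right) → 1 crossing.
Only Q has an odd count, so the point is inside Q.

Q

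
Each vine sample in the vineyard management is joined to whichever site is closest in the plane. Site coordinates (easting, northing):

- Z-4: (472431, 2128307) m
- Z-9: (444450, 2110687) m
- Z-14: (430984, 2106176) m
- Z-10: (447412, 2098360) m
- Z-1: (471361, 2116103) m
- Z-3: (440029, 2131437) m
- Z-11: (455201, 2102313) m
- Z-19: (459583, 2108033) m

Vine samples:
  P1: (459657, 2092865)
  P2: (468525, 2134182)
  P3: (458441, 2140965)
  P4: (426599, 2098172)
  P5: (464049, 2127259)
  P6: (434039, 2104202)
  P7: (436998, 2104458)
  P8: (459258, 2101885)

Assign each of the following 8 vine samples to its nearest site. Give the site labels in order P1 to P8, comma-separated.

Z-11, Z-4, Z-4, Z-14, Z-4, Z-14, Z-14, Z-11

P1 → Z-11 (d²=109120640.00)
P2 → Z-4 (d²=49772461.00)
P3 → Z-4 (d²=355945064.00)
P4 → Z-14 (d²=83292241.00)
P5 → Z-4 (d²=71356228.00)
P6 → Z-14 (d²=13229701.00)
P7 → Z-14 (d²=39119720.00)
P8 → Z-11 (d²=16642433.00)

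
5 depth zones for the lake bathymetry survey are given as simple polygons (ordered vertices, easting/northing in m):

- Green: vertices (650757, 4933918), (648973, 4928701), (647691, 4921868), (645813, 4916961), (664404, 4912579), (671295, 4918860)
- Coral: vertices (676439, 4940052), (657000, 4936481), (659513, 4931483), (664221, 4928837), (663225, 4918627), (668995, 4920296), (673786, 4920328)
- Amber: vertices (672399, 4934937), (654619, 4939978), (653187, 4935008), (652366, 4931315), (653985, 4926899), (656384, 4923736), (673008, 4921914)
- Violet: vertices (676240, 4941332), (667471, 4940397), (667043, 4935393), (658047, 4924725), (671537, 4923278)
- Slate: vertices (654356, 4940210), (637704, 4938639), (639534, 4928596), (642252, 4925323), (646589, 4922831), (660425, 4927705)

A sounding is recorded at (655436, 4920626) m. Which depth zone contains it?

Cast a ray rightward from (655436, 4920626). For each polygon, the edges (by vertex number in listed order) whose endpoints lie on opposite sides of northing = 4920626, where each meets that height, and whether that is right or left of the point:
Green: 3–4 at easting≈647215.7 (left), 6–1 at easting≈668886.3 (right) → 1 crossing.
Coral: 4–5 at easting≈663420.0 (right), 7–1 at easting≈673826.1 (right) → 2 crossings.
Amber: no edge straddles that height → 0 crossings.
Violet: no edge straddles that height → 0 crossings.
Slate: no edge straddles that height → 0 crossings.
Only Green has an odd count, so the point is inside Green.

Green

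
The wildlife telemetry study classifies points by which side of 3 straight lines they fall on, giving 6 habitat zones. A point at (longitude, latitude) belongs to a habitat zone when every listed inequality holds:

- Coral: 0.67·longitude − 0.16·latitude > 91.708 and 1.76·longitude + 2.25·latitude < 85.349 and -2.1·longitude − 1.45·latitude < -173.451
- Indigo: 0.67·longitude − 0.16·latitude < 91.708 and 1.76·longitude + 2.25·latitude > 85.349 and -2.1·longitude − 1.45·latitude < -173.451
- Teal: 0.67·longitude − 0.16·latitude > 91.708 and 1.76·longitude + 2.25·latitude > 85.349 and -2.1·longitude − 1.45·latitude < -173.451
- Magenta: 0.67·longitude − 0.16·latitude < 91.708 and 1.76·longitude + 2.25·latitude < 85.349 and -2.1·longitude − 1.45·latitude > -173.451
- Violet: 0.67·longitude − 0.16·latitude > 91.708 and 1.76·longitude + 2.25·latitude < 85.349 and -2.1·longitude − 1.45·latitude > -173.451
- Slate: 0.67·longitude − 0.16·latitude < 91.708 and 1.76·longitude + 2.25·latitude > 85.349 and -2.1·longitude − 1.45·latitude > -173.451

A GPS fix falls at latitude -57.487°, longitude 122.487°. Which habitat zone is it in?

0.67·122.487 − 0.16·-57.487 = 91.264, which is < 91.708
1.76·122.487 + 2.25·-57.487 = 86.231, which is > 85.349
-2.1·122.487 − 1.45·-57.487 = -173.867, which is < -173.451
This sign pattern matches Indigo.

Indigo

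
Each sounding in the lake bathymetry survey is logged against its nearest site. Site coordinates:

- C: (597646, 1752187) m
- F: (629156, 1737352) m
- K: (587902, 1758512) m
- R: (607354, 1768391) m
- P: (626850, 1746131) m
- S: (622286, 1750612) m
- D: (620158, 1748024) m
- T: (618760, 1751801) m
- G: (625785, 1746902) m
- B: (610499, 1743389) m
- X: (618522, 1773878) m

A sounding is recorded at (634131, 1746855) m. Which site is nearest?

P

Squared distances to each site:
C: 1359585449.000; F: 115057634.000; K: 2273006090.000; R: 1180807025.000; P: 53537137.000; S: 154419074.000; D: 196611290.000; T: 260730557.000; G: 69657925.000; B: 570484580.000; X: 973883410.000.
Minimum at P.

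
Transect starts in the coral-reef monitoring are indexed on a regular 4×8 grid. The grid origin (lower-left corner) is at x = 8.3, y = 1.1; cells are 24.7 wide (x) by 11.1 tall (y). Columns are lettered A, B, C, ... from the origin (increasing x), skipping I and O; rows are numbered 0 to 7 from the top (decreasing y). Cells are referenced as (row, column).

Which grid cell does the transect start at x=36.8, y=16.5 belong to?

(6, B)

Column index: ⌊(36.8 − 8.3) / 24.7⌋ = ⌊1.154⌋ = 1 → column B
Row offset from origin: ⌊(16.5 − 1.1) / 11.1⌋ = ⌊1.387⌋ = 1 → row 6 (counted from top)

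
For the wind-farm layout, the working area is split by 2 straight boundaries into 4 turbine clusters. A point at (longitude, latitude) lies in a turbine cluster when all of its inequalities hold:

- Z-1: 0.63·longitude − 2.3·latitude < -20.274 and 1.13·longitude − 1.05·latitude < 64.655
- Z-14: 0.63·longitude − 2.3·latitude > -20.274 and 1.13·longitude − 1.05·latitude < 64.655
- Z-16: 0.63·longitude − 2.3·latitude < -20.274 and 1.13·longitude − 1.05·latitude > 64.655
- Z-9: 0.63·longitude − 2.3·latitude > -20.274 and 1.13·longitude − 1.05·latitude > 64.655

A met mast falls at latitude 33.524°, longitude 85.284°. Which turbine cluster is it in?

Z-1

0.63·85.284 − 2.3·33.524 = -23.376, which is < -20.274
1.13·85.284 − 1.05·33.524 = 61.171, which is < 64.655
This sign pattern matches Z-1.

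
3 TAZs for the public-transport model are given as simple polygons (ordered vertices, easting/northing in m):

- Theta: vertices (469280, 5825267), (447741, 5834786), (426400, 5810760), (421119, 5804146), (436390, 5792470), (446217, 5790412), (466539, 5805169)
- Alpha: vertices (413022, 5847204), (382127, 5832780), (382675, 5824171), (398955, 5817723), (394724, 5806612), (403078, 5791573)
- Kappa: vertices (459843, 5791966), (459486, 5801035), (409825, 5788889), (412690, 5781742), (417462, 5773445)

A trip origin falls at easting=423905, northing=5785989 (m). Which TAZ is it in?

Cast a ray rightward from (423905, 5785989). For each polygon, the edges (by vertex number in listed order) whose endpoints lie on opposite sides of northing = 5785989, where each meets that height, and whether that is right or left of the point:
Theta: no edge straddles that height → 0 crossings.
Alpha: no edge straddles that height → 0 crossings.
Kappa: 3–4 at easting≈410987.5 (left), 5–1 at easting≈446166.0 (right) → 1 crossing.
Only Kappa has an odd count, so the point is inside Kappa.

Kappa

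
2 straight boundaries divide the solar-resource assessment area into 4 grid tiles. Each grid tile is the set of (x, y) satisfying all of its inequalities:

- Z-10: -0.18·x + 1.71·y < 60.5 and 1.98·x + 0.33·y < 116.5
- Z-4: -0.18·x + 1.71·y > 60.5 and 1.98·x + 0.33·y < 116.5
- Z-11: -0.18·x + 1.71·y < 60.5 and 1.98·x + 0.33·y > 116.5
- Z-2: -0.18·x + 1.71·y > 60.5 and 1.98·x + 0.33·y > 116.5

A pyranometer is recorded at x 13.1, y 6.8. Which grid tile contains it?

-0.18·13.1 + 1.71·6.8 = 9.270, which is < 60.5
1.98·13.1 + 0.33·6.8 = 28.182, which is < 116.5
This sign pattern matches Z-10.

Z-10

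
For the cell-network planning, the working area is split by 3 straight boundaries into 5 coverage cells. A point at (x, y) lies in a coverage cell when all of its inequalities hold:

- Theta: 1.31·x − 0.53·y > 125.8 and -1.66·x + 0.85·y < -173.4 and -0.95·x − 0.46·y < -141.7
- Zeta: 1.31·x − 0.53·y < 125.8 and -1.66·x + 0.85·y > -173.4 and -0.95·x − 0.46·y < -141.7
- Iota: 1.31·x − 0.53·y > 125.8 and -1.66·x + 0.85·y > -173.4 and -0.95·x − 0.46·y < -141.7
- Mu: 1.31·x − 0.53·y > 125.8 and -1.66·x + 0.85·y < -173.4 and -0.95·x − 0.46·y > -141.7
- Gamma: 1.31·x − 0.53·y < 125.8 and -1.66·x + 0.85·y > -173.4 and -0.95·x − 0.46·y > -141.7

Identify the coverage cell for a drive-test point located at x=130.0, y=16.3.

Mu

1.31·130.0 − 0.53·16.3 = 161.661, which is > 125.8
-1.66·130.0 + 0.85·16.3 = -201.945, which is < -173.4
-0.95·130.0 − 0.46·16.3 = -130.998, which is > -141.7
This sign pattern matches Mu.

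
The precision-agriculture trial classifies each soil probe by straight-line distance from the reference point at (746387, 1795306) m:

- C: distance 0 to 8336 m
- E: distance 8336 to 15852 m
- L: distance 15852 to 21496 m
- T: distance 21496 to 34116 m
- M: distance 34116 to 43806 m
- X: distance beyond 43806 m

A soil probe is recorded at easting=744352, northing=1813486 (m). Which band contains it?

Distance = √((744352−746387)² + (1813486−1795306)²) = √(4141225.000 + 330512400.000) = 18293.541 m.
15852 ≤ 18293.541 < 21496 → L.

L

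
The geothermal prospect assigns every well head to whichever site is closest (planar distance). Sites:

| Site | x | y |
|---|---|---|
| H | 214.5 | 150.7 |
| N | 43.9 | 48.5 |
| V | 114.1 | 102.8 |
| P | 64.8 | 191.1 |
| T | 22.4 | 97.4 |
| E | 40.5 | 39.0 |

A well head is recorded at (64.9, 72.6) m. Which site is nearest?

Squared distances to each site:
H: 28479.770; N: 1021.810; V: 3332.680; P: 14042.260; T: 2421.290; E: 1724.320.
Minimum at N.

N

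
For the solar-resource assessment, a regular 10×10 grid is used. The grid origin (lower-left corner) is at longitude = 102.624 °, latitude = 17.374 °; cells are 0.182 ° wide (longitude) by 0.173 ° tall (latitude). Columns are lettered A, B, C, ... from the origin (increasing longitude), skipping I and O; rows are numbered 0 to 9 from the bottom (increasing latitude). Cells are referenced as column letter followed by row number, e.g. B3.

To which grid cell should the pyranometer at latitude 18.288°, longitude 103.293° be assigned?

D5

Column index: ⌊(103.293 − 102.624) / 0.182⌋ = ⌊3.676⌋ = 3 → column D
Row offset from origin: ⌊(18.288 − 17.374) / 0.173⌋ = ⌊5.283⌋ = 5 → row 5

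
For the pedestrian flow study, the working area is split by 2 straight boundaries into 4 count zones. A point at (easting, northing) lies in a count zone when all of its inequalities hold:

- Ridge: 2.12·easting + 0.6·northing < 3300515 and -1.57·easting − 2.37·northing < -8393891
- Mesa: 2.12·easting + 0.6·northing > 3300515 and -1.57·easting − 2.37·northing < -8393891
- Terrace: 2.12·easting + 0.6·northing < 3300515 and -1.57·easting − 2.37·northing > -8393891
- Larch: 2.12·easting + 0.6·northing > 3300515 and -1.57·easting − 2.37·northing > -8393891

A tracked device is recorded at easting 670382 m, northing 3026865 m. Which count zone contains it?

Terrace

2.12·670382 + 0.6·3026865 = 3237328.840, which is < 3300515
-1.57·670382 − 2.37·3026865 = -8226169.790, which is > -8393891
This sign pattern matches Terrace.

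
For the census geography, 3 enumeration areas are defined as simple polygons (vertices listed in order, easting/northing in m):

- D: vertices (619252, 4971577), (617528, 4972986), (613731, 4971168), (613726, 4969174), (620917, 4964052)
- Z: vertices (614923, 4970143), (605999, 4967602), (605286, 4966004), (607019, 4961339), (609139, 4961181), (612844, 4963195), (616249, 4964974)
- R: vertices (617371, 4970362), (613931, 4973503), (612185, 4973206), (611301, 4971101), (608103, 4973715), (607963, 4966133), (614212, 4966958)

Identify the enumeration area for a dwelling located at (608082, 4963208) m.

Cast a ray rightward from (608082, 4963208). For each polygon, the edges (by vertex number in listed order) whose endpoints lie on opposite sides of northing = 4963208, where each meets that height, and whether that is right or left of the point:
D: no edge straddles that height → 0 crossings.
Z: 3–4 at easting≈606324.7 (left), 6–7 at easting≈612868.9 (right) → 1 crossing.
R: no edge straddles that height → 0 crossings.
Only Z has an odd count, so the point is inside Z.

Z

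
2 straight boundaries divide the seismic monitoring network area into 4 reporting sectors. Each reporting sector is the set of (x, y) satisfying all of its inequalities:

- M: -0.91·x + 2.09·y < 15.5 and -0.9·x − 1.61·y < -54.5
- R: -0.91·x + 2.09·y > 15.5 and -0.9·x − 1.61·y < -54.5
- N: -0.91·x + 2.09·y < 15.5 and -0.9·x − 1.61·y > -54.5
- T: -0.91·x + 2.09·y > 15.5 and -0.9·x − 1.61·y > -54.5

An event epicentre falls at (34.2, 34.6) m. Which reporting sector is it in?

R

-0.91·34.2 + 2.09·34.6 = 41.192, which is > 15.5
-0.9·34.2 − 1.61·34.6 = -86.486, which is < -54.5
This sign pattern matches R.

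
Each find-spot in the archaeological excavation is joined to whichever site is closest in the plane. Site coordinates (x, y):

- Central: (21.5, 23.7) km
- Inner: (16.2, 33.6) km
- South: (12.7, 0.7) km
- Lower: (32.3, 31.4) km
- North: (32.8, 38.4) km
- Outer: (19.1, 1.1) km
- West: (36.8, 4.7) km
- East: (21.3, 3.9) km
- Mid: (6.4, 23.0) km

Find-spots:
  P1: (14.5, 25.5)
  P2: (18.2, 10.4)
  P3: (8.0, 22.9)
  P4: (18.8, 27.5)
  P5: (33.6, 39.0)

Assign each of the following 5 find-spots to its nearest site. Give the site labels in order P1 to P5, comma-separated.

Central, East, Mid, Central, North

P1 → Central (d²=52.24)
P2 → East (d²=51.86)
P3 → Mid (d²=2.57)
P4 → Central (d²=21.73)
P5 → North (d²=1.00)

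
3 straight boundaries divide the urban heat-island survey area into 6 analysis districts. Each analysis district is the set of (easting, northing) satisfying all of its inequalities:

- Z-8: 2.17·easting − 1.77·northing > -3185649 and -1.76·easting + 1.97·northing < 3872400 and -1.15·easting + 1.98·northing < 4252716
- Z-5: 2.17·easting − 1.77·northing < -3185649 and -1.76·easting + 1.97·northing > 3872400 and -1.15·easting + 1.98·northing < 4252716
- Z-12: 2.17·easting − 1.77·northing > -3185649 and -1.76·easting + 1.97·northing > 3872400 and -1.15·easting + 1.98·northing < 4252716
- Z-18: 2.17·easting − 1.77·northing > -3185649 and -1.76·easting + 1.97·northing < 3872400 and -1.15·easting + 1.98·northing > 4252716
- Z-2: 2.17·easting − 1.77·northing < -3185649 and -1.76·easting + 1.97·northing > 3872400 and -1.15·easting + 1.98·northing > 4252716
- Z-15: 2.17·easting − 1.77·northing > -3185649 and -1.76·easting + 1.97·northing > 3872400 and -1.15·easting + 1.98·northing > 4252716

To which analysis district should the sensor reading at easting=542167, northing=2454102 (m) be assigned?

2.17·542167 − 1.77·2454102 = -3167258.150, which is > -3185649
-1.76·542167 + 1.97·2454102 = 3880367.020, which is > 3872400
-1.15·542167 + 1.98·2454102 = 4235629.910, which is < 4252716
This sign pattern matches Z-12.

Z-12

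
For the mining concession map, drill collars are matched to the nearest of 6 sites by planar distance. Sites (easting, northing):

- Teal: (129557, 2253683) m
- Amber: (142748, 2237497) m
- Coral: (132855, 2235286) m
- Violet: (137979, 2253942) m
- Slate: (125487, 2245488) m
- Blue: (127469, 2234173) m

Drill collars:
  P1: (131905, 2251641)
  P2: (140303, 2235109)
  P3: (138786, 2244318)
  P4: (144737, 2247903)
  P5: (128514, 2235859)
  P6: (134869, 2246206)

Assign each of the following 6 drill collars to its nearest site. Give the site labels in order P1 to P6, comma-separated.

P1 → Teal (d²=9682868.00)
P2 → Amber (d²=11680569.00)
P3 → Amber (d²=62223485.00)
P4 → Violet (d²=82140085.00)
P5 → Blue (d²=3934621.00)
P6 → Violet (d²=69517796.00)

Teal, Amber, Amber, Violet, Blue, Violet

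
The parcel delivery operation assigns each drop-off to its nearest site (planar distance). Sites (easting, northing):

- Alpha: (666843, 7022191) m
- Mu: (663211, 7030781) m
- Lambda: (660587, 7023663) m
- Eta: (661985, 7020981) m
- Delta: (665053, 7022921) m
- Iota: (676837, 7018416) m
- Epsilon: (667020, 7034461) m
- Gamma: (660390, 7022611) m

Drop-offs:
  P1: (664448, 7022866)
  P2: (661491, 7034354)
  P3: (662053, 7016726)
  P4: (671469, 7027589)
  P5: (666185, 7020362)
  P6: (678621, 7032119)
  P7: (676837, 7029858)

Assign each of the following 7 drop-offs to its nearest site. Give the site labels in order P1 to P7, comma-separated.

Delta, Mu, Eta, Alpha, Alpha, Epsilon, Epsilon

P1 → Delta (d²=369050.00)
P2 → Mu (d²=15724729.00)
P3 → Eta (d²=18109649.00)
P4 → Alpha (d²=50538280.00)
P5 → Alpha (d²=3778205.00)
P6 → Epsilon (d²=140068165.00)
P7 → Epsilon (d²=117561098.00)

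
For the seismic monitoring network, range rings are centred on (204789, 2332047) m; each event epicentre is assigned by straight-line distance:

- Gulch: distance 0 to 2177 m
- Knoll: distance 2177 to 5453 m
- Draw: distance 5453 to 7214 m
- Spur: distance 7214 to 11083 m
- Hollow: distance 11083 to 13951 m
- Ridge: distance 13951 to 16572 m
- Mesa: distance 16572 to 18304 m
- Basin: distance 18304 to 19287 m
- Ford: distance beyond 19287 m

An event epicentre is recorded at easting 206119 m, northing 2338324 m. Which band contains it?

Distance = √((206119−204789)² + (2338324−2332047)²) = √(1768900.000 + 39400729.000) = 6416.356 m.
5453 ≤ 6416.356 < 7214 → Draw.

Draw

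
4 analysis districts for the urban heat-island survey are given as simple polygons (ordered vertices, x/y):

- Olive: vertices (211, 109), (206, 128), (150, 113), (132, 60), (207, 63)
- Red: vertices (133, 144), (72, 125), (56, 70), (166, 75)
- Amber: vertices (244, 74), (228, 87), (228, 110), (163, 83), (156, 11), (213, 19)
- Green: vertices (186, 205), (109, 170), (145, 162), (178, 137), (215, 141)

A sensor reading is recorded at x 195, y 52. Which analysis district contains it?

Amber

Cast a ray rightward from (195, 52). For each polygon, the edges (by vertex number in listed order) whose endpoints lie on opposite sides of y = 52, where each meets that height, and whether that is right or left of the point:
Olive: no edge straddles that height → 0 crossings.
Red: no edge straddles that height → 0 crossings.
Amber: 4–5 at x≈160.0 (left), 6–1 at x≈231.6 (right) → 1 crossing.
Green: no edge straddles that height → 0 crossings.
Only Amber has an odd count, so the point is inside Amber.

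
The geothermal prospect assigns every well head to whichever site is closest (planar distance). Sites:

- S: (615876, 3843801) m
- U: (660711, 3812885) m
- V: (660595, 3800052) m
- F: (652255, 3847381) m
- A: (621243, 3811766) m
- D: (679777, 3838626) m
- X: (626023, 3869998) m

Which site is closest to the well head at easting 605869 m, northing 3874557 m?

Squared distances to each site:
S: 1046071585.000; U: 6811080548.000; V: 8545930101.000; F: 2890195972.000; A: 4179069557.000; D: 6753429225.000; X: 426968197.000.
Minimum at X.

X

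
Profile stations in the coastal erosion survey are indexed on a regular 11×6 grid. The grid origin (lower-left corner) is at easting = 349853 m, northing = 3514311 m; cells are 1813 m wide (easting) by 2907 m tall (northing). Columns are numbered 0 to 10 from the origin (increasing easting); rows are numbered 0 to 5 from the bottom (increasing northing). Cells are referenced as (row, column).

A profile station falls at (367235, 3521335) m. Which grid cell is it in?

Column index: ⌊(367235 − 349853) / 1813⌋ = ⌊9.587⌋ = 9
Row offset from origin: ⌊(3521335 − 3514311) / 2907⌋ = ⌊2.416⌋ = 2 → row 2

(2, 9)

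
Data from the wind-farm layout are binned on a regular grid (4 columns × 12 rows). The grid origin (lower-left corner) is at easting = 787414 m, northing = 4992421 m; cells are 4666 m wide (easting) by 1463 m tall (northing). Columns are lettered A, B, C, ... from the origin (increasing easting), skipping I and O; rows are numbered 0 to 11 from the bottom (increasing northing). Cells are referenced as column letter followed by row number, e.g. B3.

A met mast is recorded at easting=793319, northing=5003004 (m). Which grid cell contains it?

B7

Column index: ⌊(793319 − 787414) / 4666⌋ = ⌊1.266⌋ = 1 → column B
Row offset from origin: ⌊(5003004 − 4992421) / 1463⌋ = ⌊7.234⌋ = 7 → row 7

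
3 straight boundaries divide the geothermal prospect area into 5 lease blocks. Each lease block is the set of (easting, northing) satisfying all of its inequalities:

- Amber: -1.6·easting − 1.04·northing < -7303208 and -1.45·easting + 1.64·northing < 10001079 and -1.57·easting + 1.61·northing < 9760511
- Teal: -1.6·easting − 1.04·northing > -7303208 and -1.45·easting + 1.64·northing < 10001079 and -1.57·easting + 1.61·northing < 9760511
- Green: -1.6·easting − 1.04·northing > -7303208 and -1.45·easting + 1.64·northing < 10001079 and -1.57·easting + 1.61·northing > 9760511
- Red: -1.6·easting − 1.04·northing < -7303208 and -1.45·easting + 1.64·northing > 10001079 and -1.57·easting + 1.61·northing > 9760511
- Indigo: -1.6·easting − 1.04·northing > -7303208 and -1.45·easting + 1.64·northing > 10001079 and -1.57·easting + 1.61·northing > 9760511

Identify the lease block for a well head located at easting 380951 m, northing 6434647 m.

-1.6·380951 − 1.04·6434647 = -7301554.480, which is > -7303208
-1.45·380951 + 1.64·6434647 = 10000442.130, which is < 10001079
-1.57·380951 + 1.61·6434647 = 9761688.600, which is > 9760511
This sign pattern matches Green.

Green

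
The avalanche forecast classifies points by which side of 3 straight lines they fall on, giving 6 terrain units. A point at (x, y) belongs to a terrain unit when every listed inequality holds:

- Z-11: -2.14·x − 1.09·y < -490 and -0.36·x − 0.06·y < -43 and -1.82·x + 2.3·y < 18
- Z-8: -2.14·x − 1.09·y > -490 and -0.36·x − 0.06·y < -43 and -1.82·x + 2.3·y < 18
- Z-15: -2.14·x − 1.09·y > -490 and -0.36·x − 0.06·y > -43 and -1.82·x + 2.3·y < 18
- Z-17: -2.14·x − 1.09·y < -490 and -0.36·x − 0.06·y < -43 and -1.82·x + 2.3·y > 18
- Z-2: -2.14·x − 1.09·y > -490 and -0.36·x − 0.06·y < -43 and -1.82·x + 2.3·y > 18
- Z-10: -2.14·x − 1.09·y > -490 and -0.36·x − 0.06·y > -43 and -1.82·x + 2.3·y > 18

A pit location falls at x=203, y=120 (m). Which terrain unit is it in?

-2.14·203 − 1.09·120 = -565.220, which is < -490
-0.36·203 − 0.06·120 = -80.280, which is < -43
-1.82·203 + 2.3·120 = -93.460, which is < 18
This sign pattern matches Z-11.

Z-11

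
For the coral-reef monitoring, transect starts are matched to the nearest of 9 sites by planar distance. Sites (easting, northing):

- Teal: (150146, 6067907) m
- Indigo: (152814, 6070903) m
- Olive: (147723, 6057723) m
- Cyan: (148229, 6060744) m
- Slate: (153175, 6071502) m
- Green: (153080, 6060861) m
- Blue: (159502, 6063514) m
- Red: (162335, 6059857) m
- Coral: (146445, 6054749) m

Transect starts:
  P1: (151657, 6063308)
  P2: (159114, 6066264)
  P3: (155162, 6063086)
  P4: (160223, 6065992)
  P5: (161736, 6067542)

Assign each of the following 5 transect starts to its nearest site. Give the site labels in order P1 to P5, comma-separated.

P1 → Green (d²=8012738.00)
P2 → Blue (d²=7713044.00)
P3 → Green (d²=9285349.00)
P4 → Blue (d²=6660325.00)
P5 → Blue (d²=21215540.00)

Green, Blue, Green, Blue, Blue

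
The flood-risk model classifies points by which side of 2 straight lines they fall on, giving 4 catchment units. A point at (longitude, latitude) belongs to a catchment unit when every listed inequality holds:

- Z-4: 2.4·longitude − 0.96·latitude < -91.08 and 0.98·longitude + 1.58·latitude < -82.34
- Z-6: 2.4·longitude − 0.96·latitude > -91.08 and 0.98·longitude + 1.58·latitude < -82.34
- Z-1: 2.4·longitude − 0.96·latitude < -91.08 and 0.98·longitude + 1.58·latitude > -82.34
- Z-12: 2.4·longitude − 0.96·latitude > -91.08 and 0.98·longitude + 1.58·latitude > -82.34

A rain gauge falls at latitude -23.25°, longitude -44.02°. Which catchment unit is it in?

2.4·-44.02 − 0.96·-23.25 = -83.328, which is > -91.08
0.98·-44.02 + 1.58·-23.25 = -79.875, which is > -82.34
This sign pattern matches Z-12.

Z-12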